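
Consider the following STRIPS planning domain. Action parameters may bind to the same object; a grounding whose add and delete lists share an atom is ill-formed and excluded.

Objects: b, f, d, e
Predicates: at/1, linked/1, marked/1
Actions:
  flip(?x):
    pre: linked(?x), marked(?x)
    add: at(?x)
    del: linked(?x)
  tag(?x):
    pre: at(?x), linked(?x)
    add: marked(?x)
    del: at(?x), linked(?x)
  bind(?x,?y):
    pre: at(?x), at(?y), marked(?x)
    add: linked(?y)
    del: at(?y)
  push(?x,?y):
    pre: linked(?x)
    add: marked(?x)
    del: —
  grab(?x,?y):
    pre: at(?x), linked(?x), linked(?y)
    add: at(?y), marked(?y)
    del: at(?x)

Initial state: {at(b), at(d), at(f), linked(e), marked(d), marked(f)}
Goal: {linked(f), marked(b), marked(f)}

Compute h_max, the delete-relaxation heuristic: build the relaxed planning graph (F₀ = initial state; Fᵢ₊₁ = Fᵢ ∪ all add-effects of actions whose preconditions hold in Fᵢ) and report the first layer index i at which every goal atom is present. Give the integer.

2

F0 = init (6 atoms)
F1 = F0 ∪ {linked(b), linked(d), linked(f), marked(e)}  (10 atoms)
F2 = F1 ∪ {at(e), marked(b)}  (12 atoms)
goal ⊆ F2  ⇒  h_max = 2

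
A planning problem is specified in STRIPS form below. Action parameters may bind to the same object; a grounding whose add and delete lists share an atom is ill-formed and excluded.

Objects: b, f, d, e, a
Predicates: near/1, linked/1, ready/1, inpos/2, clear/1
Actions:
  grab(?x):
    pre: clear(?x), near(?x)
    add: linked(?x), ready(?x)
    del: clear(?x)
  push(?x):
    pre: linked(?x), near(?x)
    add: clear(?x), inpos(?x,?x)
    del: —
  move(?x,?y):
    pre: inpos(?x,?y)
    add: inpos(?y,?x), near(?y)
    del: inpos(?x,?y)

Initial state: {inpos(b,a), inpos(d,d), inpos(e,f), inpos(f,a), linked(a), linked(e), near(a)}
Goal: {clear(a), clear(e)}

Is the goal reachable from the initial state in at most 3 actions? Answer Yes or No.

1. push(a)  →  {clear(a), inpos(a,a), inpos(b,a), inpos(d,d), inpos(e,f), inpos(f,a), linked(a), linked(e), near(a)}
2. move(e,f)  →  {clear(a), inpos(a,a), inpos(b,a), inpos(d,d), inpos(f,a), inpos(f,e), linked(a), linked(e), near(a), near(f)}
3. move(f,e)  →  {clear(a), inpos(a,a), inpos(b,a), inpos(d,d), inpos(e,f), inpos(f,a), linked(a), linked(e), near(a), near(e), near(f)}
4. push(e)  →  {clear(a), clear(e), inpos(a,a), inpos(b,a), inpos(d,d), inpos(e,e), inpos(e,f), inpos(f,a), linked(a), linked(e), near(a), near(e), near(f)}
optimal plan length = 4; 4 > 3

No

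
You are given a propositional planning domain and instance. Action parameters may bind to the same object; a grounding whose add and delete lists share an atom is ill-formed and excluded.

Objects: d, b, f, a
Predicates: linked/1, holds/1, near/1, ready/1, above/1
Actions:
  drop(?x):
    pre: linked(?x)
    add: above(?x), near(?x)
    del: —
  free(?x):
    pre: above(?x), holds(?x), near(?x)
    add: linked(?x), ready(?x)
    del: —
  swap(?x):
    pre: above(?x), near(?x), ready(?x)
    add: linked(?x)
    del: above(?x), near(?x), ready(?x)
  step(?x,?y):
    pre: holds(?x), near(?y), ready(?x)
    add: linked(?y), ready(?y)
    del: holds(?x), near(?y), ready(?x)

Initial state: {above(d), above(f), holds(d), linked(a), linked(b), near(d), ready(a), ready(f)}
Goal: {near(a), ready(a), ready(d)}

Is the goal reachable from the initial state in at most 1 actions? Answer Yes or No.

No

1. drop(a)  →  {above(a), above(d), above(f), holds(d), linked(a), linked(b), near(a), near(d), ready(a), ready(f)}
2. free(d)  →  {above(a), above(d), above(f), holds(d), linked(a), linked(b), linked(d), near(a), near(d), ready(a), ready(d), ready(f)}
optimal plan length = 2; 2 > 1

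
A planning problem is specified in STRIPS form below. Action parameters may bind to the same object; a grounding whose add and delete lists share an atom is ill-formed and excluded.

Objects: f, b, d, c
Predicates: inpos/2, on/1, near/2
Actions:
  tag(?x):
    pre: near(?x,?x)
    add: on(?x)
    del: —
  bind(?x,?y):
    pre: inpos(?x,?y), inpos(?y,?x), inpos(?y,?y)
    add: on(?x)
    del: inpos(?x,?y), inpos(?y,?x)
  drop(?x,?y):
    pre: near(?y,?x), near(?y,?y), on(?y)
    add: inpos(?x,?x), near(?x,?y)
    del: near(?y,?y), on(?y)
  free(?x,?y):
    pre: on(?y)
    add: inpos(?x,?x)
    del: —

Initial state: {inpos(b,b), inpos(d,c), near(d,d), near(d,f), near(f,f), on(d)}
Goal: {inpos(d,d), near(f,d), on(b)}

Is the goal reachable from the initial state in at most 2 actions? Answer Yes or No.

No

1. bind(b,b)  →  {inpos(d,c), near(d,d), near(d,f), near(f,f), on(b), on(d)}
2. drop(f,d)  →  {inpos(d,c), inpos(f,f), near(d,f), near(f,d), near(f,f), on(b)}
3. free(d,b)  →  {inpos(d,c), inpos(d,d), inpos(f,f), near(d,f), near(f,d), near(f,f), on(b)}
optimal plan length = 3; 3 > 2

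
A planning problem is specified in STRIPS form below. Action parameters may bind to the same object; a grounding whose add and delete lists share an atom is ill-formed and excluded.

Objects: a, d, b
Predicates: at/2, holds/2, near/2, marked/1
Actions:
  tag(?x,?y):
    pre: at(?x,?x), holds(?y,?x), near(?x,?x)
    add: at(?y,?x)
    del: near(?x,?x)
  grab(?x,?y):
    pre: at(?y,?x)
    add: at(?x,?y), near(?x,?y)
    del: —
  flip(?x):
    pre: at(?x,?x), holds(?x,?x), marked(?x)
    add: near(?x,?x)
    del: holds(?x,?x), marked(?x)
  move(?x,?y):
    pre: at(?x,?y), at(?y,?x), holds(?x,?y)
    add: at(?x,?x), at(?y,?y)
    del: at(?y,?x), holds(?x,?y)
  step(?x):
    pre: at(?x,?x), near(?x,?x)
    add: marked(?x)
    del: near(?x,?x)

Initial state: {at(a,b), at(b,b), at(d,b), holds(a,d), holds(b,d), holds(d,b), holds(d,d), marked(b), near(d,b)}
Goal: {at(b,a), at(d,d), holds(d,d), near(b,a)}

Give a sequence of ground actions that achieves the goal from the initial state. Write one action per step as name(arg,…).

grab(b,a); grab(b,d); move(d,b)

1. grab(b,a)  →  {at(a,b), at(b,a), at(b,b), at(d,b), holds(a,d), holds(b,d), holds(d,b), holds(d,d), marked(b), near(b,a), near(d,b)}
2. grab(b,d)  →  {at(a,b), at(b,a), at(b,b), at(b,d), at(d,b), holds(a,d), holds(b,d), holds(d,b), holds(d,d), marked(b), near(b,a), near(b,d), near(d,b)}
3. move(d,b)  →  {at(a,b), at(b,a), at(b,b), at(d,b), at(d,d), holds(a,d), holds(b,d), holds(d,d), marked(b), near(b,a), near(b,d), near(d,b)}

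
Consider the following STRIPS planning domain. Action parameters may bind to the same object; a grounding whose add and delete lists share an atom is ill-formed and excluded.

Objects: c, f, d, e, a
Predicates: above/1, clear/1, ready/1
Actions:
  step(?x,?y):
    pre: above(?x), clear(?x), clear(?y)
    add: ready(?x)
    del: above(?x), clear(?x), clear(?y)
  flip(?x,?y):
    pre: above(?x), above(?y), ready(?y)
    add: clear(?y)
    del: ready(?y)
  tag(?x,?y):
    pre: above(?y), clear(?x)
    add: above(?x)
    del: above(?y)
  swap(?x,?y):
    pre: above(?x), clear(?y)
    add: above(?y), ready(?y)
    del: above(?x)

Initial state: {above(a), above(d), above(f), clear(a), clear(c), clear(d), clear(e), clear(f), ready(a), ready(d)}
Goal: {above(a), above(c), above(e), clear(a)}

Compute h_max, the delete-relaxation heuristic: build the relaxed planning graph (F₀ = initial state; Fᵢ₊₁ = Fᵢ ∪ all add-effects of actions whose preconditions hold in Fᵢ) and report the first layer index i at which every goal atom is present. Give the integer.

1

F0 = init (10 atoms)
F1 = F0 ∪ {above(c), above(e), ready(c), ready(e), ready(f)}  (15 atoms)
goal ⊆ F1  ⇒  h_max = 1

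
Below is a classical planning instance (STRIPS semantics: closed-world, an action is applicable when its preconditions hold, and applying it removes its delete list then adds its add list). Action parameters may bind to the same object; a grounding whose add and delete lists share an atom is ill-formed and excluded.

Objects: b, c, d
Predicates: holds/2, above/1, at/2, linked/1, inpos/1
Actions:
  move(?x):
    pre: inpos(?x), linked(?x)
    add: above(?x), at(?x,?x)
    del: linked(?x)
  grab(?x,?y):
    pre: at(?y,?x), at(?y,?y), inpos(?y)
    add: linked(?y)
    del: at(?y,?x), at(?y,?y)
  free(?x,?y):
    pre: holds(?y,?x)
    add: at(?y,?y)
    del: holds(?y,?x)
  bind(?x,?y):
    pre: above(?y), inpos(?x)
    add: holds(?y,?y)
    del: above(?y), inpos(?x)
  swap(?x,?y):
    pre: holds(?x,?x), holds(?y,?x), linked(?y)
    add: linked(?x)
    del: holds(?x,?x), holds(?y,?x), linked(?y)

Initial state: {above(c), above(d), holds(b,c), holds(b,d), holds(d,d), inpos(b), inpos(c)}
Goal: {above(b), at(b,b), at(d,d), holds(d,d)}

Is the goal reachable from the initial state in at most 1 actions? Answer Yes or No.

1. free(c,b)  →  {above(c), above(d), at(b,b), holds(b,d), holds(d,d), inpos(b), inpos(c)}
2. grab(b,b)  →  {above(c), above(d), holds(b,d), holds(d,d), inpos(b), inpos(c), linked(b)}
3. move(b)  →  {above(b), above(c), above(d), at(b,b), holds(b,d), holds(d,d), inpos(b), inpos(c)}
4. free(d,d)  →  {above(b), above(c), above(d), at(b,b), at(d,d), holds(b,d), inpos(b), inpos(c)}
5. bind(b,d)  →  {above(b), above(c), at(b,b), at(d,d), holds(b,d), holds(d,d), inpos(c)}
optimal plan length = 5; 5 > 1

No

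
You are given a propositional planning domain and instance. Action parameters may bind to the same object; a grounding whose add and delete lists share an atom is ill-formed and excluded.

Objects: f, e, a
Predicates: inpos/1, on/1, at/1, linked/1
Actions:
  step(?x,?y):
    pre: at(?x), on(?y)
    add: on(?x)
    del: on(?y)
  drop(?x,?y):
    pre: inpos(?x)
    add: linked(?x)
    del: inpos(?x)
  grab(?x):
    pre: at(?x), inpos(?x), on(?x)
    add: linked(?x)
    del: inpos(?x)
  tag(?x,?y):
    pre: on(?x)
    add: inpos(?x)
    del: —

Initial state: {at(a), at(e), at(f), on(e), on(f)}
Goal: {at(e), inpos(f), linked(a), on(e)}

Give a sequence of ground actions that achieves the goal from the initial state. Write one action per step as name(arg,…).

1. tag(f,f)  →  {at(a), at(e), at(f), inpos(f), on(e), on(f)}
2. step(a,f)  →  {at(a), at(e), at(f), inpos(f), on(a), on(e)}
3. tag(a,f)  →  {at(a), at(e), at(f), inpos(a), inpos(f), on(a), on(e)}
4. drop(a,f)  →  {at(a), at(e), at(f), inpos(f), linked(a), on(a), on(e)}

tag(f,f); step(a,f); tag(a,f); drop(a,f)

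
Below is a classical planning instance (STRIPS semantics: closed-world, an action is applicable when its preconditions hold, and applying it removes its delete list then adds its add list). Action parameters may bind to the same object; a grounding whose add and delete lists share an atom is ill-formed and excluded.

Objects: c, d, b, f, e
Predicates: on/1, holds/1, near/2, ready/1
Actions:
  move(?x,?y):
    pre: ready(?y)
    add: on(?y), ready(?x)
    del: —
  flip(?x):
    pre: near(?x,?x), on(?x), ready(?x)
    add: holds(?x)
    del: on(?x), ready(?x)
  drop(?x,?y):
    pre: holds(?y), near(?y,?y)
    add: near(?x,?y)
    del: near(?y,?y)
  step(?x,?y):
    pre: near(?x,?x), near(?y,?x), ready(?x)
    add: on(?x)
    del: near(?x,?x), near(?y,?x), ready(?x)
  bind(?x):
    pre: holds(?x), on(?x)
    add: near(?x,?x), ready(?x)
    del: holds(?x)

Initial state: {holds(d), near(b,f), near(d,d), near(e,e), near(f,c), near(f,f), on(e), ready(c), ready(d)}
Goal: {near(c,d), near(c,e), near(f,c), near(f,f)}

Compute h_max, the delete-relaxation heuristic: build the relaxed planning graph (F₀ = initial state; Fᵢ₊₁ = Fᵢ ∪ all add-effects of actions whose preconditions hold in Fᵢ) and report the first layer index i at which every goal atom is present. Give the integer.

F0 = init (9 atoms)
F1 = F0 ∪ {near(b,d), near(c,d), near(e,d), near(f,d), on(c), on(d), ready(b), ready(e), ready(f)}  (18 atoms)
F2 = F1 ∪ {holds(e), on(b), on(f)}  (21 atoms)
F3 = F2 ∪ {holds(f), near(b,e), near(c,e), near(d,e), near(f,e)}  (26 atoms)
goal ⊆ F3  ⇒  h_max = 3

3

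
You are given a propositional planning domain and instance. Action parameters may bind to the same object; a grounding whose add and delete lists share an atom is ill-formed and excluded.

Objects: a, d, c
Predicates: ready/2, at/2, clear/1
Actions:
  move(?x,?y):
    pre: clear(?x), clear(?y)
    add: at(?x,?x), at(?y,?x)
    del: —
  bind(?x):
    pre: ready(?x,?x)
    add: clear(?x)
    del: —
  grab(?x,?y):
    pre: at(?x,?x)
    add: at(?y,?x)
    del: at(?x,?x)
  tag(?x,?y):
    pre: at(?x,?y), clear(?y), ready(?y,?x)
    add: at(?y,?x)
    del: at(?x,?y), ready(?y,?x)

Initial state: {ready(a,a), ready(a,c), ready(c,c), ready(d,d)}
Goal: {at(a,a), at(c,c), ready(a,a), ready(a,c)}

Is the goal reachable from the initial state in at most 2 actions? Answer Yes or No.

No

1. bind(a)  →  {clear(a), ready(a,a), ready(a,c), ready(c,c), ready(d,d)}
2. move(a,a)  →  {at(a,a), clear(a), ready(a,a), ready(a,c), ready(c,c), ready(d,d)}
3. bind(c)  →  {at(a,a), clear(a), clear(c), ready(a,a), ready(a,c), ready(c,c), ready(d,d)}
4. move(c,a)  →  {at(a,a), at(a,c), at(c,c), clear(a), clear(c), ready(a,a), ready(a,c), ready(c,c), ready(d,d)}
optimal plan length = 4; 4 > 2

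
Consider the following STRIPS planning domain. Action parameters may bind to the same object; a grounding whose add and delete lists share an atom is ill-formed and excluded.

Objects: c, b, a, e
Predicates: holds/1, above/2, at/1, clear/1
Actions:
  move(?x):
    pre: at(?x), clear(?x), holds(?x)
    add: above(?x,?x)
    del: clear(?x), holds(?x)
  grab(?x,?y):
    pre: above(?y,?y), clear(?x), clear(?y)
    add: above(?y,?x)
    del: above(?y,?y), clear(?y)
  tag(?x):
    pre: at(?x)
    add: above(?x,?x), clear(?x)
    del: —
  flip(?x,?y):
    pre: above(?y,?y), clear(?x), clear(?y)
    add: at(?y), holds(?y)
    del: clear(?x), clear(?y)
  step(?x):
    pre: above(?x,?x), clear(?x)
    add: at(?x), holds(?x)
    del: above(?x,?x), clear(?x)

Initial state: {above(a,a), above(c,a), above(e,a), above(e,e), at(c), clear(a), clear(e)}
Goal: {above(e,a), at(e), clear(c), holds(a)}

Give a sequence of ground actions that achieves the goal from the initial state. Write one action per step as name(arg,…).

tag(c); flip(a,a); flip(e,e)

1. tag(c)  →  {above(a,a), above(c,a), above(c,c), above(e,a), above(e,e), at(c), clear(a), clear(c), clear(e)}
2. flip(a,a)  →  {above(a,a), above(c,a), above(c,c), above(e,a), above(e,e), at(a), at(c), clear(c), clear(e), holds(a)}
3. flip(e,e)  →  {above(a,a), above(c,a), above(c,c), above(e,a), above(e,e), at(a), at(c), at(e), clear(c), holds(a), holds(e)}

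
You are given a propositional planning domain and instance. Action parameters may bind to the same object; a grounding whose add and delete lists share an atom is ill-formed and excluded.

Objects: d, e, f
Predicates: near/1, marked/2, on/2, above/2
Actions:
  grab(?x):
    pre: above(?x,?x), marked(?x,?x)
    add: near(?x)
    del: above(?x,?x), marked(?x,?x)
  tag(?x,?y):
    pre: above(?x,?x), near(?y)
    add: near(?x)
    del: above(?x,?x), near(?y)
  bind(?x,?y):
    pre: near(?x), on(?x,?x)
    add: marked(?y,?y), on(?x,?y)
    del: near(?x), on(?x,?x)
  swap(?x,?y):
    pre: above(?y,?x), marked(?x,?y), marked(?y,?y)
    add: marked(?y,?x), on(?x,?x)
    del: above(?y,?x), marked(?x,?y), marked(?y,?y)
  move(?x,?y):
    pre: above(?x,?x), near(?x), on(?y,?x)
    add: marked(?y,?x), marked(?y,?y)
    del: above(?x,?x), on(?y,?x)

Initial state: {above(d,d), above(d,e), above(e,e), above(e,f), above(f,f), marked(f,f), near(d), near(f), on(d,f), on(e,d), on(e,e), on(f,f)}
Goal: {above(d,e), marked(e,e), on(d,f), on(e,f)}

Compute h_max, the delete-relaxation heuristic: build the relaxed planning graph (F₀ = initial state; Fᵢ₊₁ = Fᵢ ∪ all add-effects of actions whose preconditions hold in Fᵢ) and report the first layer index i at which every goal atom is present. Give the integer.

F0 = init (12 atoms)
F1 = F0 ∪ {marked(d,d), marked(d,f), marked(e,d), marked(e,e), near(e), on(f,d), on(f,e)}  (19 atoms)
F2 = F1 ∪ {marked(d,e), marked(f,d), marked(f,e), on(e,f)}  (23 atoms)
goal ⊆ F2  ⇒  h_max = 2

2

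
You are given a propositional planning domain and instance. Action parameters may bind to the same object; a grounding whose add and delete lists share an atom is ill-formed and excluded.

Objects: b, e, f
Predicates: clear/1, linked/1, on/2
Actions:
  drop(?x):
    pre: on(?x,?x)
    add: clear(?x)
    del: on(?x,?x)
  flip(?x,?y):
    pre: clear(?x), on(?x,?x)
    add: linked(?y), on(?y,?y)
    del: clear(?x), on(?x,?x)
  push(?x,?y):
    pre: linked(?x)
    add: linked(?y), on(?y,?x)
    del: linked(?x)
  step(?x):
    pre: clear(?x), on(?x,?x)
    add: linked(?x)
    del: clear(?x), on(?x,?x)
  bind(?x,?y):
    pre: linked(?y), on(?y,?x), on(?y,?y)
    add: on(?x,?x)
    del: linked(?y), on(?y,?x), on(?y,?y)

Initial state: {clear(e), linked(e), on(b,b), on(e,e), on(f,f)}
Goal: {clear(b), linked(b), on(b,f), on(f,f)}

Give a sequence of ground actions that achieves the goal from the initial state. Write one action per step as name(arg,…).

drop(b); flip(e,f); push(f,b)

1. drop(b)  →  {clear(b), clear(e), linked(e), on(e,e), on(f,f)}
2. flip(e,f)  →  {clear(b), linked(e), linked(f), on(f,f)}
3. push(f,b)  →  {clear(b), linked(b), linked(e), on(b,f), on(f,f)}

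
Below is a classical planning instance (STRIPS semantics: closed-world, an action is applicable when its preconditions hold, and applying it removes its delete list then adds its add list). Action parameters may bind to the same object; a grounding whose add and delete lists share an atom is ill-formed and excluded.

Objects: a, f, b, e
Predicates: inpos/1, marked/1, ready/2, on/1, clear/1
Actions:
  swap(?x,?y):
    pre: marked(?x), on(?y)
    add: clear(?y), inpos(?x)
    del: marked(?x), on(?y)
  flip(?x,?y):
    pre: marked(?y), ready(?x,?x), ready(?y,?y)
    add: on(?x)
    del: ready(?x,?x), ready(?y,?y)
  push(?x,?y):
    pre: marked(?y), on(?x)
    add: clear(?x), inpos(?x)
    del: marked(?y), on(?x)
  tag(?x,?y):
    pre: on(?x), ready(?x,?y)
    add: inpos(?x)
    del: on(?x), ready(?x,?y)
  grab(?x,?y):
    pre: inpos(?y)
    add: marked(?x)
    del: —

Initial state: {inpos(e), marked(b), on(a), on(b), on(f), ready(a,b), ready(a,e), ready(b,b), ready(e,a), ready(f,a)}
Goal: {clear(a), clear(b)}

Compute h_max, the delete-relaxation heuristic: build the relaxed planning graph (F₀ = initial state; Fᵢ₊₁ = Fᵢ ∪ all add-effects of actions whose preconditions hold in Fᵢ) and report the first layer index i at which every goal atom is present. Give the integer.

1

F0 = init (10 atoms)
F1 = F0 ∪ {clear(a), clear(b), clear(f), inpos(a), inpos(b), inpos(f), marked(a), marked(e), marked(f)}  (19 atoms)
goal ⊆ F1  ⇒  h_max = 1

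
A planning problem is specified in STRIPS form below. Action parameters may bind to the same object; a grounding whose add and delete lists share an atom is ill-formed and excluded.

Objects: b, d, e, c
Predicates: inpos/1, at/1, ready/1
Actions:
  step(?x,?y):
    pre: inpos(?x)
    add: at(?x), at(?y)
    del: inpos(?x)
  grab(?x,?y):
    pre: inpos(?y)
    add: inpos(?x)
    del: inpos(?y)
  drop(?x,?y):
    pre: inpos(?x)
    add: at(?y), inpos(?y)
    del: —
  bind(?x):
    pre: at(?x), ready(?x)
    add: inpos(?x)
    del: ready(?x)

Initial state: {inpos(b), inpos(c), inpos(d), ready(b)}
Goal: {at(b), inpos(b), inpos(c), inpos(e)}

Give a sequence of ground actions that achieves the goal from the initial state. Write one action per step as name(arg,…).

1. step(d,b)  →  {at(b), at(d), inpos(b), inpos(c), ready(b)}
2. drop(b,e)  →  {at(b), at(d), at(e), inpos(b), inpos(c), inpos(e), ready(b)}

step(d,b); drop(b,e)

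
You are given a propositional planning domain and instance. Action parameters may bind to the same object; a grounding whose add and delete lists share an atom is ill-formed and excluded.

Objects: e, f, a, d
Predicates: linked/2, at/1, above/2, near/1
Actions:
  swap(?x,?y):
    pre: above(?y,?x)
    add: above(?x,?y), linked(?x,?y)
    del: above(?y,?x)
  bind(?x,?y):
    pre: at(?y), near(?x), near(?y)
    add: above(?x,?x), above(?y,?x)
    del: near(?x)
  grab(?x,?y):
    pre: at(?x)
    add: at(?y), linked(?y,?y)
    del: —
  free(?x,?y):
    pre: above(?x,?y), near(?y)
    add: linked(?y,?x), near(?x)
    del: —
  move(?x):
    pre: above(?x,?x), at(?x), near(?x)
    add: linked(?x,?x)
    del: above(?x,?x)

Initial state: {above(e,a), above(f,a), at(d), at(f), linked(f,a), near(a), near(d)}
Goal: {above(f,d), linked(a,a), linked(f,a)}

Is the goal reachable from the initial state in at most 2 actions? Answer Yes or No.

No

1. grab(f,a)  →  {above(e,a), above(f,a), at(a), at(d), at(f), linked(a,a), linked(f,a), near(a), near(d)}
2. free(f,a)  →  {above(e,a), above(f,a), at(a), at(d), at(f), linked(a,a), linked(a,f), linked(f,a), near(a), near(d), near(f)}
3. bind(d,f)  →  {above(d,d), above(e,a), above(f,a), above(f,d), at(a), at(d), at(f), linked(a,a), linked(a,f), linked(f,a), near(a), near(f)}
optimal plan length = 3; 3 > 2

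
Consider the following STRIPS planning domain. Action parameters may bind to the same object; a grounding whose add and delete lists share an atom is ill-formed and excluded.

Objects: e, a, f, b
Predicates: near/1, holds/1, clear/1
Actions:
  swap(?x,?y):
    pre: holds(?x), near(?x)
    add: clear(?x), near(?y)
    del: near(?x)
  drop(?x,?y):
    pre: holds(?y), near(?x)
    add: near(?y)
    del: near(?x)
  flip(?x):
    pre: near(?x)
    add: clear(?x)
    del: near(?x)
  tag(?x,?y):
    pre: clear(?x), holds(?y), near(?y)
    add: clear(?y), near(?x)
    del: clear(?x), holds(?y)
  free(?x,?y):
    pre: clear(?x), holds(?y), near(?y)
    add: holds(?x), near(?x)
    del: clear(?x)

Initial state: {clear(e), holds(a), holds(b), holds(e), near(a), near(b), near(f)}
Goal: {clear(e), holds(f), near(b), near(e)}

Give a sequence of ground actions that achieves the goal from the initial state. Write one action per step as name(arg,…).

swap(a,e); flip(f); free(f,e)

1. swap(a,e)  →  {clear(a), clear(e), holds(a), holds(b), holds(e), near(b), near(e), near(f)}
2. flip(f)  →  {clear(a), clear(e), clear(f), holds(a), holds(b), holds(e), near(b), near(e)}
3. free(f,e)  →  {clear(a), clear(e), holds(a), holds(b), holds(e), holds(f), near(b), near(e), near(f)}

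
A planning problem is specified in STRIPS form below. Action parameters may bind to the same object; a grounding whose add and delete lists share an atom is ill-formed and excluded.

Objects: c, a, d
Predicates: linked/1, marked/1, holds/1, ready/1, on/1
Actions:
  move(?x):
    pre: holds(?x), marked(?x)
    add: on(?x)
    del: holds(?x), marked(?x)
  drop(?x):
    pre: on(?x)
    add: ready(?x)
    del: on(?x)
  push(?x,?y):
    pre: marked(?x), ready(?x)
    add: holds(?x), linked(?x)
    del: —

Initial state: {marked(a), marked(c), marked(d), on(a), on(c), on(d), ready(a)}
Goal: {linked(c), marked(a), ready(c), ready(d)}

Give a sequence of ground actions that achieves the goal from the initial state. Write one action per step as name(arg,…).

1. drop(c)  →  {marked(a), marked(c), marked(d), on(a), on(d), ready(a), ready(c)}
2. drop(d)  →  {marked(a), marked(c), marked(d), on(a), ready(a), ready(c), ready(d)}
3. push(c,c)  →  {holds(c), linked(c), marked(a), marked(c), marked(d), on(a), ready(a), ready(c), ready(d)}

drop(c); drop(d); push(c,c)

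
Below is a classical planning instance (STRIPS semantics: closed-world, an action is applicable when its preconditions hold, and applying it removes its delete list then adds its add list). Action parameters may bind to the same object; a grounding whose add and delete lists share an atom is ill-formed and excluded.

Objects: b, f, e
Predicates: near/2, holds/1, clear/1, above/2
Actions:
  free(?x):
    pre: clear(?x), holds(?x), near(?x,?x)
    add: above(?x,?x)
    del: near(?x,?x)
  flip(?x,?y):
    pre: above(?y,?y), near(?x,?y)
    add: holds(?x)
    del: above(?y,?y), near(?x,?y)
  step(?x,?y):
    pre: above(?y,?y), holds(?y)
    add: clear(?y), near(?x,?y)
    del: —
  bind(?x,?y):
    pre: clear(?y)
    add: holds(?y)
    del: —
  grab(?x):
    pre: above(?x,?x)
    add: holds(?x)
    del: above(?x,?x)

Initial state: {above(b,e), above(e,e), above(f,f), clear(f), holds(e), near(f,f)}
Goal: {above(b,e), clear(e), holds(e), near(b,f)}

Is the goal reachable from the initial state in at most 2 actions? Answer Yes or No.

No

1. step(b,e)  →  {above(b,e), above(e,e), above(f,f), clear(e), clear(f), holds(e), near(b,e), near(f,f)}
2. bind(b,f)  →  {above(b,e), above(e,e), above(f,f), clear(e), clear(f), holds(e), holds(f), near(b,e), near(f,f)}
3. step(b,f)  →  {above(b,e), above(e,e), above(f,f), clear(e), clear(f), holds(e), holds(f), near(b,e), near(b,f), near(f,f)}
optimal plan length = 3; 3 > 2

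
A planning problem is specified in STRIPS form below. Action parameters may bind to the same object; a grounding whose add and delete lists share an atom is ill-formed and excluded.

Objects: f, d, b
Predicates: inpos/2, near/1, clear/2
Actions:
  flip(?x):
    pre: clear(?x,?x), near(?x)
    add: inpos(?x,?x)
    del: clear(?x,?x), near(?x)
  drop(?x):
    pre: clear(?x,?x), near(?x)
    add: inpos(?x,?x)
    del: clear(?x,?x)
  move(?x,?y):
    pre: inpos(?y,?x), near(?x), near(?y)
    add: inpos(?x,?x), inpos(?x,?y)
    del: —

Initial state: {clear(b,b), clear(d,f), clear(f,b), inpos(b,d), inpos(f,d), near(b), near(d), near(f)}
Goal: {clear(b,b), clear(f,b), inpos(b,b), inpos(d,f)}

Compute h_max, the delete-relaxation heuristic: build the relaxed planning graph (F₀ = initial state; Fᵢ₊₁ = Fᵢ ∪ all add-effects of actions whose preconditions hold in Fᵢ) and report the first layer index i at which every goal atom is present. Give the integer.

1

F0 = init (8 atoms)
F1 = F0 ∪ {inpos(b,b), inpos(d,b), inpos(d,d), inpos(d,f)}  (12 atoms)
goal ⊆ F1  ⇒  h_max = 1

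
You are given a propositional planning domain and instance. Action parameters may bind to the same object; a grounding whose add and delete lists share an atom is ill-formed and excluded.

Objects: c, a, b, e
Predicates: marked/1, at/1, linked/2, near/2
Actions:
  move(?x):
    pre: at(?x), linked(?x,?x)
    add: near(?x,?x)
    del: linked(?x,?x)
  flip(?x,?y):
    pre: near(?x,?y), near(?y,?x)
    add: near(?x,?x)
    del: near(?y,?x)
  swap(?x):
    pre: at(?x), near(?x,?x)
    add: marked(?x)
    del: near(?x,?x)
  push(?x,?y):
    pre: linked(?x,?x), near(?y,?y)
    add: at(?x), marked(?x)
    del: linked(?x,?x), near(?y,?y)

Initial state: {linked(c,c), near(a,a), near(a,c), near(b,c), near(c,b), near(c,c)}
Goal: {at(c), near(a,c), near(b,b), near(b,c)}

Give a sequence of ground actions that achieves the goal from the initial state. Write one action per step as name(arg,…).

flip(b,c); push(c,c)

1. flip(b,c)  →  {linked(c,c), near(a,a), near(a,c), near(b,b), near(b,c), near(c,c)}
2. push(c,c)  →  {at(c), marked(c), near(a,a), near(a,c), near(b,b), near(b,c)}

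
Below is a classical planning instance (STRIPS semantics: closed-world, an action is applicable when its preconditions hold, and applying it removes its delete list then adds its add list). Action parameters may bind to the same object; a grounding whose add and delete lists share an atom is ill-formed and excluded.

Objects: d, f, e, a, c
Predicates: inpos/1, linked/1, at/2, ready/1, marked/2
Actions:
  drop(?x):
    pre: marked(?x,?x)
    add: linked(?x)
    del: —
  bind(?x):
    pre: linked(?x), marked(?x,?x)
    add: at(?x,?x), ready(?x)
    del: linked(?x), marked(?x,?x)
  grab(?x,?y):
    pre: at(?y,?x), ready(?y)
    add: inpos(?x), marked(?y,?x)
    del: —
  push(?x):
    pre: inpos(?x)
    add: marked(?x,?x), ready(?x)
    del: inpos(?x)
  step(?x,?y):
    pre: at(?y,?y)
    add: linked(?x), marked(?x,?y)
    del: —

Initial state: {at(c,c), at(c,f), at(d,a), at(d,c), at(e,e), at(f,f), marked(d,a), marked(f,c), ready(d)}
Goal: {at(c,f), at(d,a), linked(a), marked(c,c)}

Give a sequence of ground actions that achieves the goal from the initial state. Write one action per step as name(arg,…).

step(a,f); step(c,c)

1. step(a,f)  →  {at(c,c), at(c,f), at(d,a), at(d,c), at(e,e), at(f,f), linked(a), marked(a,f), marked(d,a), marked(f,c), ready(d)}
2. step(c,c)  →  {at(c,c), at(c,f), at(d,a), at(d,c), at(e,e), at(f,f), linked(a), linked(c), marked(a,f), marked(c,c), marked(d,a), marked(f,c), ready(d)}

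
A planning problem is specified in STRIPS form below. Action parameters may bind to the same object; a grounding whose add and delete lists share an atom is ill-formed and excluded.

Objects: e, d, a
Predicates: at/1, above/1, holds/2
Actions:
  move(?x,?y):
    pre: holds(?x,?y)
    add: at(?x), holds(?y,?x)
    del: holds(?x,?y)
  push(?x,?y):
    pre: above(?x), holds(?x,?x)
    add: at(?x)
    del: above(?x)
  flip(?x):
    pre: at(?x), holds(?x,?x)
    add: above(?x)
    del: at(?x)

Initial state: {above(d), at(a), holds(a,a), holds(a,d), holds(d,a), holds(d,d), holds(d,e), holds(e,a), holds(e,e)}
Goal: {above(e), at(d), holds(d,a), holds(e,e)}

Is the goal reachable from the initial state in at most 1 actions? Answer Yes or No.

No

1. move(e,a)  →  {above(d), at(a), at(e), holds(a,a), holds(a,d), holds(a,e), holds(d,a), holds(d,d), holds(d,e), holds(e,e)}
2. move(d,e)  →  {above(d), at(a), at(d), at(e), holds(a,a), holds(a,d), holds(a,e), holds(d,a), holds(d,d), holds(e,d), holds(e,e)}
3. flip(e)  →  {above(d), above(e), at(a), at(d), holds(a,a), holds(a,d), holds(a,e), holds(d,a), holds(d,d), holds(e,d), holds(e,e)}
optimal plan length = 3; 3 > 1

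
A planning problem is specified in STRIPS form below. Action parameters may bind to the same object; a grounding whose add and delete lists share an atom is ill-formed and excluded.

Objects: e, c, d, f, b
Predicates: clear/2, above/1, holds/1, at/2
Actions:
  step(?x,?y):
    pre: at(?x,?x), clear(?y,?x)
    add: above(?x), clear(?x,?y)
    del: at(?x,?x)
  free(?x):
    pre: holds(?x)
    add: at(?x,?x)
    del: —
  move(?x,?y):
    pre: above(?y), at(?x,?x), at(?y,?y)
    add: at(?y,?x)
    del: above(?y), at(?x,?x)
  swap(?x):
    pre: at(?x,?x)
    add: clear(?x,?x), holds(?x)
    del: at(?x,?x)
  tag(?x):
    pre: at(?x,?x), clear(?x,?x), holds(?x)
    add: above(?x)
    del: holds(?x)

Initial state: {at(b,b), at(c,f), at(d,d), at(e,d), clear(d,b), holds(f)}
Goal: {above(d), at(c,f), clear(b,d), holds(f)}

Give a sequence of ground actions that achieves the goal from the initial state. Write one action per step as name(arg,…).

step(b,d); step(d,b)

1. step(b,d)  →  {above(b), at(c,f), at(d,d), at(e,d), clear(b,d), clear(d,b), holds(f)}
2. step(d,b)  →  {above(b), above(d), at(c,f), at(e,d), clear(b,d), clear(d,b), holds(f)}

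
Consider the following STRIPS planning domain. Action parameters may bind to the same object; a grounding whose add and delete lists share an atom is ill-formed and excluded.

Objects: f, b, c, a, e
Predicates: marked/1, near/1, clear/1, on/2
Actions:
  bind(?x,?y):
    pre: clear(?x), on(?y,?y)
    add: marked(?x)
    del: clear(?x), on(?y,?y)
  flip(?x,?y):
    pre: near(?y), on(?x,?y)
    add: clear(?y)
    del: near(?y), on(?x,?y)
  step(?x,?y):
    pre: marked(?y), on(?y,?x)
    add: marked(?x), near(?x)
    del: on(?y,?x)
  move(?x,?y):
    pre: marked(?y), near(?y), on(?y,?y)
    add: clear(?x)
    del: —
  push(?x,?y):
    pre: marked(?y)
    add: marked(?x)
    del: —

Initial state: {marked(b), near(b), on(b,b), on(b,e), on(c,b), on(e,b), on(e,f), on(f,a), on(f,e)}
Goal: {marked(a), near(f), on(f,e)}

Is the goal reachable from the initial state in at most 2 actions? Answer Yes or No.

No

1. step(e,b)  →  {marked(b), marked(e), near(b), near(e), on(b,b), on(c,b), on(e,b), on(e,f), on(f,a), on(f,e)}
2. step(f,e)  →  {marked(b), marked(e), marked(f), near(b), near(e), near(f), on(b,b), on(c,b), on(e,b), on(f,a), on(f,e)}
3. step(a,f)  →  {marked(a), marked(b), marked(e), marked(f), near(a), near(b), near(e), near(f), on(b,b), on(c,b), on(e,b), on(f,e)}
optimal plan length = 3; 3 > 2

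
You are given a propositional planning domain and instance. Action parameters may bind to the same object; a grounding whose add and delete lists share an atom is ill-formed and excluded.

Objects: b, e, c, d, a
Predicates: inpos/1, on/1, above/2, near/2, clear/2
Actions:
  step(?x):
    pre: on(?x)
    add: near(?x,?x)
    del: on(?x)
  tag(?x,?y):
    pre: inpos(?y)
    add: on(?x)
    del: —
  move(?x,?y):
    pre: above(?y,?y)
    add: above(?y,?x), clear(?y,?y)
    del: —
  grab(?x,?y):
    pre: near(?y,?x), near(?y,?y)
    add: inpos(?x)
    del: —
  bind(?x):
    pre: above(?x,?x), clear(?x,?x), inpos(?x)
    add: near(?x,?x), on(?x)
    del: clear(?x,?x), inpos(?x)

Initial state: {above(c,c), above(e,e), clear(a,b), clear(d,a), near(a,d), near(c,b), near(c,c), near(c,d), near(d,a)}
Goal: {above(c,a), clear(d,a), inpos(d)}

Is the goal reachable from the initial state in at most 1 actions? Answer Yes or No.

No

1. move(a,c)  →  {above(c,a), above(c,c), above(e,e), clear(a,b), clear(c,c), clear(d,a), near(a,d), near(c,b), near(c,c), near(c,d), near(d,a)}
2. grab(d,c)  →  {above(c,a), above(c,c), above(e,e), clear(a,b), clear(c,c), clear(d,a), inpos(d), near(a,d), near(c,b), near(c,c), near(c,d), near(d,a)}
optimal plan length = 2; 2 > 1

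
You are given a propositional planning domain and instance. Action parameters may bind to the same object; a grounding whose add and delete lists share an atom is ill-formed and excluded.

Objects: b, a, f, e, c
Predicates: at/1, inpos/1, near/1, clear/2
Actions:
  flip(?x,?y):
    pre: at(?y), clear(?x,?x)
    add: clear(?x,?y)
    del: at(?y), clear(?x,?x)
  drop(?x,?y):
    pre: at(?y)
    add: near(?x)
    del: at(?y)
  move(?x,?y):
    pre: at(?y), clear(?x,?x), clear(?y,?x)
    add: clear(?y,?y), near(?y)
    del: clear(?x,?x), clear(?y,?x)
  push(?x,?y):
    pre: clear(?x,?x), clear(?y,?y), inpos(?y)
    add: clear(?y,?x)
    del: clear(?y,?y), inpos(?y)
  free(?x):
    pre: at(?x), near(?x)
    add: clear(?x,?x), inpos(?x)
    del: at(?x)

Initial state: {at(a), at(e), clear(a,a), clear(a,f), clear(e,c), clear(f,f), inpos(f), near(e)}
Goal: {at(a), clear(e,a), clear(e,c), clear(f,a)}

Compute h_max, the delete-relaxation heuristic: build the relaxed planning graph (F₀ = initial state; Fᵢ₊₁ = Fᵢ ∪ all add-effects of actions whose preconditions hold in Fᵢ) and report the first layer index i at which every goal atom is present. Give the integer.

2

F0 = init (8 atoms)
F1 = F0 ∪ {clear(a,e), clear(e,e), clear(f,a), clear(f,e), inpos(e), near(a), near(b), near(c), near(f)}  (17 atoms)
F2 = F1 ∪ {clear(e,a), clear(e,f), inpos(a)}  (20 atoms)
goal ⊆ F2  ⇒  h_max = 2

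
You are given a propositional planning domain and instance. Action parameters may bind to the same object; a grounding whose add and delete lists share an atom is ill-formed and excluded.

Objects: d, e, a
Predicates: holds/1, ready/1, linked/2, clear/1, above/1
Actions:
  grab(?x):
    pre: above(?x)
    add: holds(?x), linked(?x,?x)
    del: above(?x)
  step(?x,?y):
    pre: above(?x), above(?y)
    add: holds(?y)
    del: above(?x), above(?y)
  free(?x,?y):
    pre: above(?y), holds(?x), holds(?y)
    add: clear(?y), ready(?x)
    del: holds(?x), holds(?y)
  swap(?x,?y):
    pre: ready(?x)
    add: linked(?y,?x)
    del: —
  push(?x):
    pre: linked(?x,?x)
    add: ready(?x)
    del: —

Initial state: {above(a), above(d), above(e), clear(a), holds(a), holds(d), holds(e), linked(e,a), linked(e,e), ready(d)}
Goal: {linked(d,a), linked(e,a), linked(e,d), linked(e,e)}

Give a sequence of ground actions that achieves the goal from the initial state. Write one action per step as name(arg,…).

free(a,d); swap(d,e); swap(a,d)

1. free(a,d)  →  {above(a), above(d), above(e), clear(a), clear(d), holds(e), linked(e,a), linked(e,e), ready(a), ready(d)}
2. swap(d,e)  →  {above(a), above(d), above(e), clear(a), clear(d), holds(e), linked(e,a), linked(e,d), linked(e,e), ready(a), ready(d)}
3. swap(a,d)  →  {above(a), above(d), above(e), clear(a), clear(d), holds(e), linked(d,a), linked(e,a), linked(e,d), linked(e,e), ready(a), ready(d)}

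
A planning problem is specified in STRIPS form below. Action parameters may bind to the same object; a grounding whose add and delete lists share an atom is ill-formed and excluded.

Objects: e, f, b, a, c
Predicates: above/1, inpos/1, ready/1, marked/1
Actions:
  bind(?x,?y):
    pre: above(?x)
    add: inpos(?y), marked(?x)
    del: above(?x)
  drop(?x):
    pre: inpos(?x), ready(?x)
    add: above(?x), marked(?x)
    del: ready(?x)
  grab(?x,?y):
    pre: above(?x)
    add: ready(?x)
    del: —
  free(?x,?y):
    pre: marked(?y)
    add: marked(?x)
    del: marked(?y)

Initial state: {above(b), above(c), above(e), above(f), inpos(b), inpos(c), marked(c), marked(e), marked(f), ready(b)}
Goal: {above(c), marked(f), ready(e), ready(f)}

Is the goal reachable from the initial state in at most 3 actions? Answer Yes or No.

Yes

1. grab(e,e)  →  {above(b), above(c), above(e), above(f), inpos(b), inpos(c), marked(c), marked(e), marked(f), ready(b), ready(e)}
2. grab(f,e)  →  {above(b), above(c), above(e), above(f), inpos(b), inpos(c), marked(c), marked(e), marked(f), ready(b), ready(e), ready(f)}
optimal plan length = 2; 2 ≤ 3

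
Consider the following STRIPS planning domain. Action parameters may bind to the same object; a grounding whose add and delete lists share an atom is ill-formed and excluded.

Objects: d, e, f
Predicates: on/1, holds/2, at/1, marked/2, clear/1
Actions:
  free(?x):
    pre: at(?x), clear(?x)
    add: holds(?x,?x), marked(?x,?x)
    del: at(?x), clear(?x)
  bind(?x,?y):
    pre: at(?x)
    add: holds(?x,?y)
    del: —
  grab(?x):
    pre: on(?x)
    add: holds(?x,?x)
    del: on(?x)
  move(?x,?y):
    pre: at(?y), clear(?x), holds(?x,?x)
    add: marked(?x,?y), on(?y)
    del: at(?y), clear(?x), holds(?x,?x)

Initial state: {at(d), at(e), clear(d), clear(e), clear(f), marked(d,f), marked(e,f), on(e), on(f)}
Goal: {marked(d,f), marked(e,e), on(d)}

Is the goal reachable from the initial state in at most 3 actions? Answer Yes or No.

Yes

1. free(e)  →  {at(d), clear(d), clear(f), holds(e,e), marked(d,f), marked(e,e), marked(e,f), on(e), on(f)}
2. bind(d,d)  →  {at(d), clear(d), clear(f), holds(d,d), holds(e,e), marked(d,f), marked(e,e), marked(e,f), on(e), on(f)}
3. move(d,d)  →  {clear(f), holds(e,e), marked(d,d), marked(d,f), marked(e,e), marked(e,f), on(d), on(e), on(f)}
optimal plan length = 3; 3 ≤ 3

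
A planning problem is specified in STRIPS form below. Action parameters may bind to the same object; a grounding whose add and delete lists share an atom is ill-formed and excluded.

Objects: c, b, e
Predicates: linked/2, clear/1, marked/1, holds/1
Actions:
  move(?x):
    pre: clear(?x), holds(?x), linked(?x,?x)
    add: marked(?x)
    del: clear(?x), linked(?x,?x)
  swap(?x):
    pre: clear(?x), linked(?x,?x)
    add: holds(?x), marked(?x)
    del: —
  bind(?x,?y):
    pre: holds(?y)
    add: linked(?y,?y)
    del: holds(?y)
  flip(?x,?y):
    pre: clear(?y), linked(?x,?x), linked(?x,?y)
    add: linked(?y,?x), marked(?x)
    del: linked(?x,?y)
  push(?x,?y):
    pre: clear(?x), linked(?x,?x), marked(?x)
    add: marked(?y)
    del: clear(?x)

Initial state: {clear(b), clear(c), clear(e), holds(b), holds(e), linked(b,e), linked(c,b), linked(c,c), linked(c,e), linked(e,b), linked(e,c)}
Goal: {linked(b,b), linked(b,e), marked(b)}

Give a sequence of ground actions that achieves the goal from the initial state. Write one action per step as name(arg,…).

bind(c,b); swap(b)

1. bind(c,b)  →  {clear(b), clear(c), clear(e), holds(e), linked(b,b), linked(b,e), linked(c,b), linked(c,c), linked(c,e), linked(e,b), linked(e,c)}
2. swap(b)  →  {clear(b), clear(c), clear(e), holds(b), holds(e), linked(b,b), linked(b,e), linked(c,b), linked(c,c), linked(c,e), linked(e,b), linked(e,c), marked(b)}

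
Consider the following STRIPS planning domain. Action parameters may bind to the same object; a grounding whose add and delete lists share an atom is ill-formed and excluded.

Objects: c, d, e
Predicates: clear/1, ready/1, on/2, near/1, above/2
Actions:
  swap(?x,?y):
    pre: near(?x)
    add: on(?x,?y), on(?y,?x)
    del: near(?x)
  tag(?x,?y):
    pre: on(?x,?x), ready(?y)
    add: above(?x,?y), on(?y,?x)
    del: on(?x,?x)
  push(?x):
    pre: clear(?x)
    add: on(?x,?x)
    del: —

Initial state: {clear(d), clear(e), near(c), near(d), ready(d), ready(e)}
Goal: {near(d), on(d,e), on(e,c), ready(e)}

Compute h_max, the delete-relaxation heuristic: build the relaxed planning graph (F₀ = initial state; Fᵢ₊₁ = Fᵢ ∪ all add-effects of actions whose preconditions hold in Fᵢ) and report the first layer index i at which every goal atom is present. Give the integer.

F0 = init (6 atoms)
F1 = F0 ∪ {on(c,c), on(c,d), on(c,e), on(d,c), on(d,d), on(d,e), on(e,c), on(e,d), on(e,e)}  (15 atoms)
goal ⊆ F1  ⇒  h_max = 1

1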